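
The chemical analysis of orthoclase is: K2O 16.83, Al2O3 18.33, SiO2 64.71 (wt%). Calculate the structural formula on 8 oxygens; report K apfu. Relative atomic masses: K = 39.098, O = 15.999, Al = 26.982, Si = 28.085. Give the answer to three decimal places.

K2O (M=94.195): mol = 0.17867; K = 0.35734, O = 0.17867.
Al2O3 (M=101.961): mol = 0.17977; Al = 0.35954, O = 0.53931.
SiO2 (M=60.083): mol = 1.07701; Si = 1.07701, O = 2.15402.
ΣO = 2.87200; factor = 8/ΣO = 2.78552.
K apfu = 0.35734 × 2.78552 = 0.995.

0.995 K apfu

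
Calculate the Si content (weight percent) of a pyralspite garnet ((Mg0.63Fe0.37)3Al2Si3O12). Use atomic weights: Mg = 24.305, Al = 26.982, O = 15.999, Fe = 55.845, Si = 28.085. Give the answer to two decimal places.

Formula mass = 1.89×24.305 + 1.11×55.845 + 2×26.982 + 3×28.085 + 12×15.999 = 438.131 g/mol, of which 84.255 g is Si.
So Si makes up 84.255/438.131 = 0.1923 of the mass, i.e. 19.23%.

19.23 weight percent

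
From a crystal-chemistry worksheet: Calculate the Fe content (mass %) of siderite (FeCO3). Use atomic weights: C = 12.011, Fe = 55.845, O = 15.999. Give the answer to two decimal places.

48.20 mass %

Formula mass = 1×55.845 + 1×12.011 + 3×15.999 = 115.853 g/mol, of which 55.845 g is Fe.
So Fe makes up 55.845/115.853 = 0.4820 of the mass, i.e. 48.20%.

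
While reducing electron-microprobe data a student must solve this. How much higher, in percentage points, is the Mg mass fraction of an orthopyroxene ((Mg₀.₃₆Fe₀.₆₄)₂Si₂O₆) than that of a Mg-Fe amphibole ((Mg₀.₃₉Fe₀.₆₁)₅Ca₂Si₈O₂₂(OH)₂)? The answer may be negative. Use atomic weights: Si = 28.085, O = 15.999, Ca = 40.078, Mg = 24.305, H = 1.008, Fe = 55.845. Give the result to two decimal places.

Mg in (Mg₀.₃₆Fe₀.₆₄)₂Si₂O₆: molar mass 241.145 g/mol; 0.72×24.305 = 17.500 g → 7.26 wt%.
Mg in (Mg₀.₃₉Fe₀.₆₁)₅Ca₂Si₈O₂₂(OH)₂: molar mass 908.550 g/mol; 1.95×24.305 = 47.395 g → 5.22 wt%.
Difference = 7.26 − 5.22 = 2.04 percentage points.

2.04 percentage points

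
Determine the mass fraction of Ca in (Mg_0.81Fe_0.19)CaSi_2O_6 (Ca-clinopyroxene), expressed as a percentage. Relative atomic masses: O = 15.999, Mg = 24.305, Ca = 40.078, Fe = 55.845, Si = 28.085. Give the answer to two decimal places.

M((Mg_0.81Fe_0.19)CaSi_2O_6) = 222.540 g/mol.
Ca contributes 1 × 40.078 = 40.078 g per mole.
40.078/222.540 = 0.1801 → 18.01%.

18.01 mass %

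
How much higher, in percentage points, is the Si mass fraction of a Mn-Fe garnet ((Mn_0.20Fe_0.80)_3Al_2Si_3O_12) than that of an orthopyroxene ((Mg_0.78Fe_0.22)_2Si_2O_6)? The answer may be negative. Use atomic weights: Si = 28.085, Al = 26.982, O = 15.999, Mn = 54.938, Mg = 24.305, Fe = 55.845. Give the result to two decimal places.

M((Mn_0.20Fe_0.80)_3Al_2Si_3O_12) = 497.198 g/mol, so wt% Si = 84.255/497.198 × 100 = 16.95%.
M((Mg_0.78Fe_0.22)_2Si_2O_6) = 214.652 g/mol, so wt% Si = 56.170/214.652 × 100 = 26.17%.
16.95 − 26.17 = -9.22 pp.

-9.22 percentage points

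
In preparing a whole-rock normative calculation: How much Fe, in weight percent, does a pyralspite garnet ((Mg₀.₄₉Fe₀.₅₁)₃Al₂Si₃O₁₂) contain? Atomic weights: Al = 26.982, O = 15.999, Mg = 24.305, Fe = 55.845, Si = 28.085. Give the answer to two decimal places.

18.93 weight percent

M((Mg₀.₄₉Fe₀.₅₁)₃Al₂Si₃O₁₂) = 451.378 g/mol.
Fe contributes 1.53 × 55.845 = 85.443 g per mole.
85.443/451.378 = 0.1893 → 18.93%.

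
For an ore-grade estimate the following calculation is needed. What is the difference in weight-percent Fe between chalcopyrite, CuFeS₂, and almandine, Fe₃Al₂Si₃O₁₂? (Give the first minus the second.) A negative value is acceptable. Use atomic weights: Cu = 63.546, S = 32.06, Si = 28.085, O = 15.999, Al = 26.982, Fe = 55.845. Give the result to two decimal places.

-3.23 percentage points

M(CuFeS₂) = 183.511 g/mol, so wt% Fe = 55.845/183.511 × 100 = 30.43%.
M(Fe₃Al₂Si₃O₁₂) = 497.742 g/mol, so wt% Fe = 167.535/497.742 × 100 = 33.66%.
30.43 − 33.66 = -3.23 pp.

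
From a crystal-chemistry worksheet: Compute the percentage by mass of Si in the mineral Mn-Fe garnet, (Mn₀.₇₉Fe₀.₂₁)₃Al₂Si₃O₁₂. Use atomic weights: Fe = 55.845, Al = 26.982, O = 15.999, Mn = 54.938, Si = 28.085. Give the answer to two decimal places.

17.00 wt%

Molar mass of (Mn₀.₇₉Fe₀.₂₁)₃Al₂Si₃O₁₂: 2.37·54.938 + 0.63·55.845 + 2·26.982 + 3·28.085 + 12·15.999 = 495.592 g/mol.
Mass of Si per formula unit: 3 × 28.085 = 84.255 g.
Weight fraction Si = 84.255 / 495.592 = 0.1700.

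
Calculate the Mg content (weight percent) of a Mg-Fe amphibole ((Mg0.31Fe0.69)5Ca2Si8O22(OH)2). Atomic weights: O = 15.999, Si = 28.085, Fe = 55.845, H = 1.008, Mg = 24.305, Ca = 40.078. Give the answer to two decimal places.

4.09 weight percent

Molar mass of (Mg0.31Fe0.69)5Ca2Si8O22(OH)2: 1.55*24.305 + 3.45*55.845 + 2*40.078 + 8*28.085 + 24*15.999 + 2*1.008 = 921.166 g/mol.
Mass of Mg per formula unit: 1.55 × 24.305 = 37.673 g.
Weight fraction Mg = 37.673 / 921.166 = 0.0409.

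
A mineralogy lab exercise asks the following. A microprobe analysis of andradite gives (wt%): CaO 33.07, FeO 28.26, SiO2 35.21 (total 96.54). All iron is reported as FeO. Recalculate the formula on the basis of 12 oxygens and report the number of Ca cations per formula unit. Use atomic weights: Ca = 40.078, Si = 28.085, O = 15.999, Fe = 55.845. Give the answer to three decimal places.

CaO: 33.07/56.077 = 0.58972 mol → 0.58972 mol Ca, 0.58972 mol O.
FeO: 28.26/71.844 = 0.39335 mol → 0.39335 mol Fe, 0.39335 mol O.
SiO2: 35.21/60.083 = 0.58602 mol → 0.58602 mol Si, 1.17204 mol O.
Total oxygen = 2.15511 mol. Normalization factor = 12/2.15511 = 5.56816.
Ca per 12 O = 0.58972 × 5.56816 = 3.284.

3.284 Ca apfu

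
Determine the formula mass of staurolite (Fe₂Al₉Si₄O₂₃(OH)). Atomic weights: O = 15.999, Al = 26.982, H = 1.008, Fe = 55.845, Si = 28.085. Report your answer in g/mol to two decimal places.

851.85 g/mol

The formula mass is the sum 2·55.845 + 9·26.982 + 4·28.085 + 24·15.999 + 1·1.008.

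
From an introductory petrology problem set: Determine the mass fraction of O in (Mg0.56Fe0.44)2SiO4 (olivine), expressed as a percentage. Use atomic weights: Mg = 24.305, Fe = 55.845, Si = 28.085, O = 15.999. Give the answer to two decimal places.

M((Mg0.56Fe0.44)2SiO4) = 168.446 g/mol.
O contributes 4 × 15.999 = 63.996 g per mole.
63.996/168.446 = 0.3799 → 37.99%.

37.99 wt%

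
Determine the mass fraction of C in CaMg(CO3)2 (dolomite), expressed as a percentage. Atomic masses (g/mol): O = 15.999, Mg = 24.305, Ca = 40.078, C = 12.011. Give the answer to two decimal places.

M(CaMg(CO3)2) = 184.399 g/mol.
C contributes 2 × 12.011 = 24.022 g per mole.
24.022/184.399 = 0.1303 → 13.03%.

13.03 wt%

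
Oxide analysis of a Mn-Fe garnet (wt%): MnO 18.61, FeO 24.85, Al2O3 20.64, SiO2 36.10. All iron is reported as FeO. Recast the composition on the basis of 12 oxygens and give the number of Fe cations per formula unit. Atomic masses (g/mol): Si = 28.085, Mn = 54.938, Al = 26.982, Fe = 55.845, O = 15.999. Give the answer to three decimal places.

1.717 Fe apfu

MnO (M=70.937): mol = 0.26235; Mn = 0.26235, O = 0.26235.
FeO (M=71.844): mol = 0.34589; Fe = 0.34589, O = 0.34589.
Al2O3 (M=101.961): mol = 0.20243; Al = 0.40486, O = 0.60729.
SiO2 (M=60.083): mol = 0.60084; Si = 0.60084, O = 1.20168.
ΣO = 2.41721; factor = 12/ΣO = 4.96440.
Fe apfu = 0.34589 × 4.96440 = 1.717.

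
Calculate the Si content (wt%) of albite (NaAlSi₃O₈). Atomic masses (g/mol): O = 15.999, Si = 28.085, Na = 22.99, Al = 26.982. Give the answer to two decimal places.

Molar mass of NaAlSi₃O₈: 1*22.99 + 1*26.982 + 3*28.085 + 8*15.999 = 262.219 g/mol.
Mass of Si per formula unit: 3 × 28.085 = 84.255 g.
Weight fraction Si = 84.255 / 262.219 = 0.3213.

32.13 wt%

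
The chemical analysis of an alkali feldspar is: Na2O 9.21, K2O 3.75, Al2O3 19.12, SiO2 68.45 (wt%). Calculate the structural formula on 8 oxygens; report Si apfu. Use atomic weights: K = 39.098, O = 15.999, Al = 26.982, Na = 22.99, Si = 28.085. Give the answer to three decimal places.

3.008 Si apfu

9.21 wt% Na2O ÷ 61.979 g/mol = 0.14860 mol, giving 0.29720 Na and 0.14860 O.
3.75 wt% K2O ÷ 94.195 g/mol = 0.03981 mol, giving 0.07962 K and 0.03981 O.
19.12 wt% Al2O3 ÷ 101.961 g/mol = 0.18752 mol, giving 0.37504 Al and 0.56256 O.
68.45 wt% SiO2 ÷ 60.083 g/mol = 1.13926 mol, giving 1.13926 Si and 2.27852 O.
Oxygen sums to 3.02949; scaling by 8/3.02949 = 2.64071 puts the formula on 8 O.
Si: 1.13926 × 2.64071 = 3.008 atoms per formula unit.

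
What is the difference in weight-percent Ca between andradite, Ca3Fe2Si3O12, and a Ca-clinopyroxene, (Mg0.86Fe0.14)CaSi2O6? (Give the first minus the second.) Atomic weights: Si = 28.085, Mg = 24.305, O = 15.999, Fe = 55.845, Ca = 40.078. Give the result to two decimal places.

5.52 percentage points

M(Ca3Fe2Si3O12) = 508.167 g/mol, so wt% Ca = 120.234/508.167 × 100 = 23.66%.
M((Mg0.86Fe0.14)CaSi2O6) = 220.963 g/mol, so wt% Ca = 40.078/220.963 × 100 = 18.14%.
23.66 − 18.14 = 5.52 pp.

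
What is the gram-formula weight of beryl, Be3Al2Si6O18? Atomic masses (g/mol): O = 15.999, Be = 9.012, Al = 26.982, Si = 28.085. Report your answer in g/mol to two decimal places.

The formula mass is the sum 3·9.012 + 2·26.982 + 6·28.085 + 18·15.999.

537.49 g/mol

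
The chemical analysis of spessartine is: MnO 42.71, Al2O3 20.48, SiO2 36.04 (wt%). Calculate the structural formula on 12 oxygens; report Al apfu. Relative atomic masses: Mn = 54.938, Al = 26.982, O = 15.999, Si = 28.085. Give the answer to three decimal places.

MnO (M=70.937): mol = 0.60208; Mn = 0.60208, O = 0.60208.
Al2O3 (M=101.961): mol = 0.20086; Al = 0.40172, O = 0.60258.
SiO2 (M=60.083): mol = 0.59984; Si = 0.59984, O = 1.19968.
ΣO = 2.40434; factor = 12/ΣO = 4.99097.
Al apfu = 0.40172 × 4.99097 = 2.005.

2.005 Al apfu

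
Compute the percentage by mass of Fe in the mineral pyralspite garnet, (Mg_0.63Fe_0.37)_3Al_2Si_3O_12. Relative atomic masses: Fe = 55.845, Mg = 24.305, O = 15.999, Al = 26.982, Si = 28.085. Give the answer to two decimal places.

14.15 weight percent

Formula mass = 1.89×24.305 + 1.11×55.845 + 2×26.982 + 3×28.085 + 12×15.999 = 438.131 g/mol, of which 61.988 g is Fe.
So Fe makes up 61.988/438.131 = 0.1415 of the mass, i.e. 14.15%.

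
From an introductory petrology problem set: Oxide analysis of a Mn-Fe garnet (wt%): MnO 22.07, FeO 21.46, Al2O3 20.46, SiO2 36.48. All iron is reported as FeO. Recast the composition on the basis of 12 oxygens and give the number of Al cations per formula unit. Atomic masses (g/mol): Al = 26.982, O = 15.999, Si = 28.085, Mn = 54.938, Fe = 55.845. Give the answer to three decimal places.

1.985 Al apfu

MnO (M=70.937): mol = 0.31112; Mn = 0.31112, O = 0.31112.
FeO (M=71.844): mol = 0.29870; Fe = 0.29870, O = 0.29870.
Al2O3 (M=101.961): mol = 0.20066; Al = 0.40132, O = 0.60198.
SiO2 (M=60.083): mol = 0.60716; Si = 0.60716, O = 1.21432.
ΣO = 2.42612; factor = 12/ΣO = 4.94617.
Al apfu = 0.40132 × 4.94617 = 1.985.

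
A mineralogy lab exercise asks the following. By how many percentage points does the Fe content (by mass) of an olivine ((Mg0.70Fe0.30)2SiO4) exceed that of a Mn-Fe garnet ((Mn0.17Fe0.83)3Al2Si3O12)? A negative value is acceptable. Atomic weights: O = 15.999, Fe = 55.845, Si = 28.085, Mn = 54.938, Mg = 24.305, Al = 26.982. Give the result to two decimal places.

-6.97 percentage points

Fe in (Mg0.70Fe0.30)2SiO4: molar mass 159.615 g/mol; 0.60×55.845 = 33.507 g → 20.99 wt%.
Fe in (Mn0.17Fe0.83)3Al2Si3O12: molar mass 497.279 g/mol; 2.49×55.845 = 139.054 g → 27.96 wt%.
Difference = 20.99 − 27.96 = -6.97 percentage points.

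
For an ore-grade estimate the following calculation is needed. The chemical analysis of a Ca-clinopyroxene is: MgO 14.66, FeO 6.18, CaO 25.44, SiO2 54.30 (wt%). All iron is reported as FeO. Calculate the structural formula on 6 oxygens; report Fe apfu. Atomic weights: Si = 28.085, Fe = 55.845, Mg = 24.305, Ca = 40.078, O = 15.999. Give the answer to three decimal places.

MgO (M=40.304): mol = 0.36374; Mg = 0.36374, O = 0.36374.
FeO (M=71.844): mol = 0.08602; Fe = 0.08602, O = 0.08602.
CaO (M=56.077): mol = 0.45366; Ca = 0.45366, O = 0.45366.
SiO2 (M=60.083): mol = 0.90375; Si = 0.90375, O = 1.80750.
ΣO = 2.71092; factor = 6/ΣO = 2.21327.
Fe apfu = 0.08602 × 2.21327 = 0.190.

0.190 Fe apfu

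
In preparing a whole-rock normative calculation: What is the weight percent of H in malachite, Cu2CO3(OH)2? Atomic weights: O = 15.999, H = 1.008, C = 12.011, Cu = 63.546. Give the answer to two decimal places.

0.91 mass %

Formula mass = 2·63.546 + 1·12.011 + 5·15.999 + 2·1.008 = 221.114 g/mol, of which 2.016 g is H.
So H makes up 2.016/221.114 = 0.0091 of the mass, i.e. 0.91%.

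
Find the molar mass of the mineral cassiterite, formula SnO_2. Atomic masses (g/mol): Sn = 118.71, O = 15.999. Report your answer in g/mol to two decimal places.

150.71 g/mol

M = 1*118.71 + 2*15.999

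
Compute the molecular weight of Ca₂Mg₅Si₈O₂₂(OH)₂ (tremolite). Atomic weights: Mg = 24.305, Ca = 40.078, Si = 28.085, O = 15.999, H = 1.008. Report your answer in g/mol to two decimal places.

The formula mass is the sum 2·40.078 + 5·24.305 + 8·28.085 + 24·15.999 + 2·1.008.

812.35 g/mol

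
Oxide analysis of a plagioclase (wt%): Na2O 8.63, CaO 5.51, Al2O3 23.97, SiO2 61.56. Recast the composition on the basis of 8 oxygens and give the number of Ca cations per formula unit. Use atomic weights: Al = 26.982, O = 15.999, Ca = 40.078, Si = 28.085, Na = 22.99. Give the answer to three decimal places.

Na2O: 8.63/61.979 = 0.13924 mol → 0.27848 mol Na, 0.13924 mol O.
CaO: 5.51/56.077 = 0.09826 mol → 0.09826 mol Ca, 0.09826 mol O.
Al2O3: 23.97/101.961 = 0.23509 mol → 0.47018 mol Al, 0.70527 mol O.
SiO2: 61.56/60.083 = 1.02458 mol → 1.02458 mol Si, 2.04916 mol O.
Total oxygen = 2.99193 mol. Normalization factor = 8/2.99193 = 2.67386.
Ca per 8 O = 0.09826 × 2.67386 = 0.263.

0.263 Ca apfu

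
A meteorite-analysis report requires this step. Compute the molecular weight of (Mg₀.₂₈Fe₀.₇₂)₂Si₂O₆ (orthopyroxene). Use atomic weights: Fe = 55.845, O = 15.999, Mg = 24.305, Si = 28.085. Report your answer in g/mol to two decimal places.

M = 0.56·24.305 + 1.44·55.845 + 2·28.085 + 6·15.999

246.19 g/mol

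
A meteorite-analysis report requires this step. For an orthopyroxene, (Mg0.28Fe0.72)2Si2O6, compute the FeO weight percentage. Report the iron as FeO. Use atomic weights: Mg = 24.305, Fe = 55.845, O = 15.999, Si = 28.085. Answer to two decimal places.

Molar mass of (Mg0.28Fe0.72)2Si2O6 = 0.56×24.305 + 1.44×55.845 + 2×28.085 + 6×15.999 = 246.192 g/mol.
Each formula unit contains 1.44 Fe, equivalent to 1.44/1 = 1.4400 mol FeO.
M(FeO) = 1×55.845 + 1×15.999 = 71.844 g/mol.
Mass of FeO per formula unit = 1.4400 × 71.844 = 103.455 g.
FeO wt% = 103.455 / 246.192 × 100 = 42.02%.

42.02 wt%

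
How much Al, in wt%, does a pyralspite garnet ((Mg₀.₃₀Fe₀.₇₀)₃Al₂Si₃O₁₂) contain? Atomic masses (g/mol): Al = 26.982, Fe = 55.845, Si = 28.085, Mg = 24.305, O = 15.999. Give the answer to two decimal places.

Molar mass of (Mg₀.₃₀Fe₀.₇₀)₃Al₂Si₃O₁₂: 0.90·24.305 + 2.10·55.845 + 2·26.982 + 3·28.085 + 12·15.999 = 469.356 g/mol.
Mass of Al per formula unit: 2 × 26.982 = 53.964 g.
Weight fraction Al = 53.964 / 469.356 = 0.1150.

11.50 wt%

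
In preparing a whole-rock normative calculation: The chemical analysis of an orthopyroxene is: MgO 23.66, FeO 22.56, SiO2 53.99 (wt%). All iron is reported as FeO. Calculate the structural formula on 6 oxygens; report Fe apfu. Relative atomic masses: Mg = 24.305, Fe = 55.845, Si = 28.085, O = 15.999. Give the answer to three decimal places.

0.698 Fe apfu

MgO: 23.66/40.304 = 0.58704 mol → 0.58704 mol Mg, 0.58704 mol O.
FeO: 22.56/71.844 = 0.31401 mol → 0.31401 mol Fe, 0.31401 mol O.
SiO2: 53.99/60.083 = 0.89859 mol → 0.89859 mol Si, 1.79718 mol O.
Total oxygen = 2.69823 mol. Normalization factor = 6/2.69823 = 2.22368.
Fe per 6 O = 0.31401 × 2.22368 = 0.698.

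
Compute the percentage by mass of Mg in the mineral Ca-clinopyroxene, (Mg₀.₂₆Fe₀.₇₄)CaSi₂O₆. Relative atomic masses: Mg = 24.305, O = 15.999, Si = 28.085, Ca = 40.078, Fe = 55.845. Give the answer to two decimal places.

2.63 wt%

Molar mass of (Mg₀.₂₆Fe₀.₇₄)CaSi₂O₆: 0.26*24.305 + 0.74*55.845 + 1*40.078 + 2*28.085 + 6*15.999 = 239.887 g/mol.
Mass of Mg per formula unit: 0.26 × 24.305 = 6.319 g.
Weight fraction Mg = 6.319 / 239.887 = 0.0263.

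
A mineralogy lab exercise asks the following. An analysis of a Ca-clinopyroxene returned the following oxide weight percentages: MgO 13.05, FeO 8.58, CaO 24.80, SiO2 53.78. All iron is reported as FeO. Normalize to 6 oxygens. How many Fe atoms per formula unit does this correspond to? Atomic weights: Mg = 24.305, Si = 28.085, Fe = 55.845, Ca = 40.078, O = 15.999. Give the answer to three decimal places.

MgO (M=40.304): mol = 0.32379; Mg = 0.32379, O = 0.32379.
FeO (M=71.844): mol = 0.11943; Fe = 0.11943, O = 0.11943.
CaO (M=56.077): mol = 0.44225; Ca = 0.44225, O = 0.44225.
SiO2 (M=60.083): mol = 0.89510; Si = 0.89510, O = 1.79020.
ΣO = 2.67567; factor = 6/ΣO = 2.24243.
Fe apfu = 0.11943 × 2.24243 = 0.268.

0.268 Fe apfu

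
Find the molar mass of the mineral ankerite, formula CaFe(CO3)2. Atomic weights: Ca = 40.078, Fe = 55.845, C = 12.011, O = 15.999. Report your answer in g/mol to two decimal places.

Ca: 1 × 40.078 = 40.0780
Fe: 1 × 55.845 = 55.8450
C: 2 × 12.011 = 24.0220
O: 6 × 15.999 = 95.9940
Summing the contributions gives the formula mass.

215.94 g/mol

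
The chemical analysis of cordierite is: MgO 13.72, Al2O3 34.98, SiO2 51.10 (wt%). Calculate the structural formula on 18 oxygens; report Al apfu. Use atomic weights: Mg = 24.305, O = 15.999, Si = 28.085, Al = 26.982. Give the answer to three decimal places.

4.022 Al apfu

13.72 wt% MgO ÷ 40.304 g/mol = 0.34041 mol, giving 0.34041 Mg and 0.34041 O.
34.98 wt% Al2O3 ÷ 101.961 g/mol = 0.34307 mol, giving 0.68614 Al and 1.02921 O.
51.10 wt% SiO2 ÷ 60.083 g/mol = 0.85049 mol, giving 0.85049 Si and 1.70098 O.
Oxygen sums to 3.07060; scaling by 18/3.07060 = 5.86205 puts the formula on 18 O.
Al: 0.68614 × 5.86205 = 4.022 atoms per formula unit.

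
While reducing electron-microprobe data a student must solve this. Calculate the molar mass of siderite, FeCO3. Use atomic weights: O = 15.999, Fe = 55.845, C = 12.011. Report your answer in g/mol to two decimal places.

115.85 g/mol

The formula mass is the sum 1×55.845 + 1×12.011 + 3×15.999.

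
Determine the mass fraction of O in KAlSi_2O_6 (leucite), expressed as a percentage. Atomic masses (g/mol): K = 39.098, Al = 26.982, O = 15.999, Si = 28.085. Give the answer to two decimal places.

Molar mass of KAlSi_2O_6: 1·39.098 + 1·26.982 + 2·28.085 + 6·15.999 = 218.244 g/mol.
Mass of O per formula unit: 6 × 15.999 = 95.994 g.
Weight fraction O = 95.994 / 218.244 = 0.4398.

43.98 wt%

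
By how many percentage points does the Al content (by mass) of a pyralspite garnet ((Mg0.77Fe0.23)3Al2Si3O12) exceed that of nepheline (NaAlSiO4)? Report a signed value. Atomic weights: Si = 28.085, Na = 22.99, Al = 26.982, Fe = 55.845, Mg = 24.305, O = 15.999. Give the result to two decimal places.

M((Mg0.77Fe0.23)3Al2Si3O12) = 424.885 g/mol, so wt% Al = 53.964/424.885 × 100 = 12.70%.
M(NaAlSiO4) = 142.053 g/mol, so wt% Al = 26.982/142.053 × 100 = 18.99%.
12.70 − 18.99 = -6.29 pp.

-6.29 percentage points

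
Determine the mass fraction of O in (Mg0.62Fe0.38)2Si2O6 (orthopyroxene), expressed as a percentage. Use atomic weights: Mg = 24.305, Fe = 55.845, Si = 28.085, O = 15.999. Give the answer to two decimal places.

M((Mg0.62Fe0.38)2Si2O6) = 224.744 g/mol.
O contributes 6 × 15.999 = 95.994 g per mole.
95.994/224.744 = 0.4271 → 42.71%.

42.71 weight percent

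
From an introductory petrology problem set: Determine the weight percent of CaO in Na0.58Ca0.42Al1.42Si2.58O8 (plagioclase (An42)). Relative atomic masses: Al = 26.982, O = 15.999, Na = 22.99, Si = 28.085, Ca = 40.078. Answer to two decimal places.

Formula mass = 268.933 g/mol.
0.42 Ca → 0.4200 mol CaO per formula unit; M(CaO) = 56.077, so CaO mass = 23.552 g.
23.552/268.933 × 100 = 8.76 wt%.

8.76 wt%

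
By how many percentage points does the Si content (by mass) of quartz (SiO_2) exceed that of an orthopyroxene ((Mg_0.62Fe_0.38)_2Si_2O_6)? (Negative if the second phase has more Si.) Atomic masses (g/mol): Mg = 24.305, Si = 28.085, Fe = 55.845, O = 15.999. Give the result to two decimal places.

M(SiO_2) = 60.083 g/mol, so wt% Si = 28.085/60.083 × 100 = 46.74%.
M((Mg_0.62Fe_0.38)_2Si_2O_6) = 224.744 g/mol, so wt% Si = 56.170/224.744 × 100 = 24.99%.
46.74 − 24.99 = 21.75 pp.

21.75 percentage points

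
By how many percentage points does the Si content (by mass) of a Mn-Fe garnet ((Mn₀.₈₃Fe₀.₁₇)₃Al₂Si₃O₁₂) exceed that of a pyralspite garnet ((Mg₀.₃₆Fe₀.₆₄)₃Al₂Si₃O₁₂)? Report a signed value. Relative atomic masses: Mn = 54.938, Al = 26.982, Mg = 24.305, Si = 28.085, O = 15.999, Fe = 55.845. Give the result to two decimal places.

-1.17 percentage points

M((Mn₀.₈₃Fe₀.₁₇)₃Al₂Si₃O₁₂) = 495.484 g/mol, so wt% Si = 84.255/495.484 × 100 = 17.00%.
M((Mg₀.₃₆Fe₀.₆₄)₃Al₂Si₃O₁₂) = 463.679 g/mol, so wt% Si = 84.255/463.679 × 100 = 18.17%.
17.00 − 18.17 = -1.17 pp.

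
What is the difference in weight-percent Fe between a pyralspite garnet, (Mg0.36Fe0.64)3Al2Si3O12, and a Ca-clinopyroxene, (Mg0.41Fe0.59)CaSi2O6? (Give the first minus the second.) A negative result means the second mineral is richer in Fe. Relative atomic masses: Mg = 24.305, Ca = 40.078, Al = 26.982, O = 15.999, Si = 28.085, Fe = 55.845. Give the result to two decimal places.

M((Mg0.36Fe0.64)3Al2Si3O12) = 463.679 g/mol, so wt% Fe = 107.222/463.679 × 100 = 23.12%.
M((Mg0.41Fe0.59)CaSi2O6) = 235.156 g/mol, so wt% Fe = 32.949/235.156 × 100 = 14.01%.
23.12 − 14.01 = 9.11 pp.

9.11 percentage points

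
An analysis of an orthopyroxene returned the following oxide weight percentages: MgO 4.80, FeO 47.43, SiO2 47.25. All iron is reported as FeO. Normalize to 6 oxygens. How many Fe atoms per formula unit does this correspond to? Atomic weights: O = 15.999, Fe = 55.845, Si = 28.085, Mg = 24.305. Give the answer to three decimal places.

1.684 Fe apfu

4.80 wt% MgO ÷ 40.304 g/mol = 0.11909 mol, giving 0.11909 Mg and 0.11909 O.
47.43 wt% FeO ÷ 71.844 g/mol = 0.66018 mol, giving 0.66018 Fe and 0.66018 O.
47.25 wt% SiO2 ÷ 60.083 g/mol = 0.78641 mol, giving 0.78641 Si and 1.57282 O.
Oxygen sums to 2.35209; scaling by 6/2.35209 = 2.55092 puts the formula on 6 O.
Fe: 0.66018 × 2.55092 = 1.684 atoms per formula unit.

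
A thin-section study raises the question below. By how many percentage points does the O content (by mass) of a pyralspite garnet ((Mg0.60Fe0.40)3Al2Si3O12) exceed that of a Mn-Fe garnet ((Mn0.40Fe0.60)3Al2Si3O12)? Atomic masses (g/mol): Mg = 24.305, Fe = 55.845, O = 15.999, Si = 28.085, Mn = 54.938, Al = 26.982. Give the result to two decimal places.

O in (Mg0.60Fe0.40)3Al2Si3O12: molar mass 440.970 g/mol; 12×15.999 = 191.988 g → 43.54 wt%.
O in (Mn0.40Fe0.60)3Al2Si3O12: molar mass 496.654 g/mol; 12×15.999 = 191.988 g → 38.66 wt%.
Difference = 43.54 − 38.66 = 4.88 percentage points.

4.88 percentage points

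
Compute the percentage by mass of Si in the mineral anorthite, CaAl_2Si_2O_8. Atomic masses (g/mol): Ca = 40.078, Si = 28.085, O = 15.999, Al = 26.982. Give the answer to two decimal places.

20.19 mass %

Molar mass of CaAl_2Si_2O_8: 1·40.078 + 2·26.982 + 2·28.085 + 8·15.999 = 278.204 g/mol.
Mass of Si per formula unit: 2 × 28.085 = 56.170 g.
Weight fraction Si = 56.170 / 278.204 = 0.2019.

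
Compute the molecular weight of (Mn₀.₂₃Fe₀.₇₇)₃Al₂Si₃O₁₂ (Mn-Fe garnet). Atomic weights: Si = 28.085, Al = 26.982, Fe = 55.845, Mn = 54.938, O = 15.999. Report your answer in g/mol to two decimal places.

M = 0.69*54.938 + 2.31*55.845 + 2*26.982 + 3*28.085 + 12*15.999

497.12 g/mol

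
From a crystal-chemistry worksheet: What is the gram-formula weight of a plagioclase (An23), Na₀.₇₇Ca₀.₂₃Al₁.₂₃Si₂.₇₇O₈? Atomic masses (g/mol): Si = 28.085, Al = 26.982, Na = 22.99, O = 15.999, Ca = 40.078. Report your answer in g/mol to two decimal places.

The formula mass is the sum 0.77*22.99 + 0.23*40.078 + 1.23*26.982 + 2.77*28.085 + 8*15.999.

265.90 g/mol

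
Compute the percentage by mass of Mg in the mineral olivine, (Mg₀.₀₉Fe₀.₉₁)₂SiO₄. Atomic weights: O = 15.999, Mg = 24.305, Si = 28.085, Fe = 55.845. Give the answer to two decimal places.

Formula mass = 0.18*24.305 + 1.82*55.845 + 1*28.085 + 4*15.999 = 198.094 g/mol, of which 4.375 g is Mg.
So Mg makes up 4.375/198.094 = 0.0221 of the mass, i.e. 2.21%.

2.21 wt%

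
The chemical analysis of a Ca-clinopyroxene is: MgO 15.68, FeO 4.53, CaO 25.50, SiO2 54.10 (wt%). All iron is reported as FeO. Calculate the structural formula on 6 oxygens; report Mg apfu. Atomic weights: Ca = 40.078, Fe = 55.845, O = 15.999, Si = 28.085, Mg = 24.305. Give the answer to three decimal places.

0.862 Mg apfu

MgO (M=40.304): mol = 0.38904; Mg = 0.38904, O = 0.38904.
FeO (M=71.844): mol = 0.06305; Fe = 0.06305, O = 0.06305.
CaO (M=56.077): mol = 0.45473; Ca = 0.45473, O = 0.45473.
SiO2 (M=60.083): mol = 0.90042; Si = 0.90042, O = 1.80084.
ΣO = 2.70766; factor = 6/ΣO = 2.21594.
Mg apfu = 0.38904 × 2.21594 = 0.862.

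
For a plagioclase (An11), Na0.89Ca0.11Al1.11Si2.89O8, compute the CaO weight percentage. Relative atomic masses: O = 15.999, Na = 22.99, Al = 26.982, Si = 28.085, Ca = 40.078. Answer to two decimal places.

2.34 wt%

Molar mass of Na0.89Ca0.11Al1.11Si2.89O8 = 0.89·22.99 + 0.11·40.078 + 1.11·26.982 + 2.89·28.085 + 8·15.999 = 263.977 g/mol.
Each formula unit contains 0.11 Ca, equivalent to 0.11/1 = 0.1100 mol CaO.
M(CaO) = 1×40.078 + 1×15.999 = 56.077 g/mol.
Mass of CaO per formula unit = 0.1100 × 56.077 = 6.168 g.
CaO wt% = 6.168 / 263.977 × 100 = 2.34%.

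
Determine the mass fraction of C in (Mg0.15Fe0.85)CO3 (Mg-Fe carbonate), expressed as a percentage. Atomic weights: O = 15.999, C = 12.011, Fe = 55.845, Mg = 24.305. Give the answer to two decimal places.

10.81 wt%

Formula mass = 0.15*24.305 + 0.85*55.845 + 1*12.011 + 3*15.999 = 111.122 g/mol, of which 12.011 g is C.
So C makes up 12.011/111.122 = 0.1081 of the mass, i.e. 10.81%.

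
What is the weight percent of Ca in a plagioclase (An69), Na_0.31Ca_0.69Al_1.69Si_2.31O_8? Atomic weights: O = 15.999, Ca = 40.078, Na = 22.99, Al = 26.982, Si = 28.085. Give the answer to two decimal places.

10.12 mass %

Formula mass = 0.31×22.99 + 0.69×40.078 + 1.69×26.982 + 2.31×28.085 + 8×15.999 = 273.249 g/mol, of which 27.654 g is Ca.
So Ca makes up 27.654/273.249 = 0.1012 of the mass, i.e. 10.12%.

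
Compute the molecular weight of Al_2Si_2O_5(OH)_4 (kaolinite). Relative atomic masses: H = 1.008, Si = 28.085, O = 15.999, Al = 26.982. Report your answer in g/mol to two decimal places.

258.16 g/mol

Al: 2 × 26.982 = 53.9640
Si: 2 × 28.085 = 56.1700
O: 9 × 15.999 = 143.9910
H: 4 × 1.008 = 4.0320
Summing the contributions gives the formula mass.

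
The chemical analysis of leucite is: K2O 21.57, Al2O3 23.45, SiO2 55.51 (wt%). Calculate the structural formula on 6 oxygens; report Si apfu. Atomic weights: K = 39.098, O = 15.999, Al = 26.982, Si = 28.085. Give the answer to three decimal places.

K2O: 21.57/94.195 = 0.22899 mol → 0.45798 mol K, 0.22899 mol O.
Al2O3: 23.45/101.961 = 0.22999 mol → 0.45998 mol Al, 0.68997 mol O.
SiO2: 55.51/60.083 = 0.92389 mol → 0.92389 mol Si, 1.84778 mol O.
Total oxygen = 2.76674 mol. Normalization factor = 6/2.76674 = 2.16862.
Si per 6 O = 0.92389 × 2.16862 = 2.004.

2.004 Si apfu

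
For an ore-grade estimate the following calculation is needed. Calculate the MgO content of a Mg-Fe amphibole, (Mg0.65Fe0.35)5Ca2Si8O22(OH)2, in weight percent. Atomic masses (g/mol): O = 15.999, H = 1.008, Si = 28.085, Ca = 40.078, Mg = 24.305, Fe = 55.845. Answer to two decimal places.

15.10 wt%

M((Mg0.65Fe0.35)5Ca2Si8O22(OH)2) = 867.548 g/mol; M(MgO) = 40.304 g/mol.
Moles MgO per formula unit = 3.25 Mg ÷ 1 = 3.2500.
MgO fraction = (3.2500 × 40.304) / 867.548 = 130.988/867.548 = 0.1510.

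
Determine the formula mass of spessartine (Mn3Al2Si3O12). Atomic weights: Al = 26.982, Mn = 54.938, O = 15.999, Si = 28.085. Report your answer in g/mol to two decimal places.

M = 3·54.938 + 2·26.982 + 3·28.085 + 12·15.999

495.02 g/mol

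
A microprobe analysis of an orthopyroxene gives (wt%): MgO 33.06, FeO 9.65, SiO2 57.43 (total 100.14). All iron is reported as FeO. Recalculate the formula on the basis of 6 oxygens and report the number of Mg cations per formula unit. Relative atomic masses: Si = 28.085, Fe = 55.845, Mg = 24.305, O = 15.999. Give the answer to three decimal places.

MgO: 33.06/40.304 = 0.82027 mol → 0.82027 mol Mg, 0.82027 mol O.
FeO: 9.65/71.844 = 0.13432 mol → 0.13432 mol Fe, 0.13432 mol O.
SiO2: 57.43/60.083 = 0.95584 mol → 0.95584 mol Si, 1.91168 mol O.
Total oxygen = 2.86627 mol. Normalization factor = 6/2.86627 = 2.09331.
Mg per 6 O = 0.82027 × 2.09331 = 1.717.

1.717 Mg apfu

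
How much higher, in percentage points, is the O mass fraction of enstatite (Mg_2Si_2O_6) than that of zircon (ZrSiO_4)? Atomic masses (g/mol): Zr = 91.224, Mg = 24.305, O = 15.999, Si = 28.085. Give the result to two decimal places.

12.90 percentage points

O in Mg_2Si_2O_6: molar mass 200.774 g/mol; 6×15.999 = 95.994 g → 47.81 wt%.
O in ZrSiO_4: molar mass 183.305 g/mol; 4×15.999 = 63.996 g → 34.91 wt%.
Difference = 47.81 − 34.91 = 12.90 percentage points.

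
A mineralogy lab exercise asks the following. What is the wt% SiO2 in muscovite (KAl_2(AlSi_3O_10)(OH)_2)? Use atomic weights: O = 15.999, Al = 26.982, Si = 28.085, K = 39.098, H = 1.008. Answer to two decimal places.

45.25 wt%

Molar mass of KAl_2(AlSi_3O_10)(OH)_2 = 1*39.098 + 3*26.982 + 3*28.085 + 12*15.999 + 2*1.008 = 398.303 g/mol.
Each formula unit contains 3 Si, equivalent to 3/1 = 3.0000 mol SiO2.
M(SiO2) = 1×28.085 + 2×15.999 = 60.083 g/mol.
Mass of SiO2 per formula unit = 3.0000 × 60.083 = 180.249 g.
SiO2 wt% = 180.249 / 398.303 × 100 = 45.25%.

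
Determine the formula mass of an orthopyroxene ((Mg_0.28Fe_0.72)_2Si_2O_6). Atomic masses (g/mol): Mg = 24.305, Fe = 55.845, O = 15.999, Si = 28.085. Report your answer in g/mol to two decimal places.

246.19 g/mol

Mg: 0.56 × 24.305 = 13.6108
Fe: 1.44 × 55.845 = 80.4168
Si: 2 × 28.085 = 56.1700
O: 6 × 15.999 = 95.9940
Summing the contributions gives the formula mass.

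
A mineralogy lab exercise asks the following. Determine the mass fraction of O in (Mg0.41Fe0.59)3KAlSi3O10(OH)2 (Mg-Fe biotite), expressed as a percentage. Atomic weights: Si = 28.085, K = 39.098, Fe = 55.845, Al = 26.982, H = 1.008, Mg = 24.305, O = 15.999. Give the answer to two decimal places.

40.58 weight percent

Formula mass = 1.23×24.305 + 1.77×55.845 + 1×39.098 + 1×26.982 + 3×28.085 + 12×15.999 + 2×1.008 = 473.080 g/mol, of which 191.988 g is O.
So O makes up 191.988/473.080 = 0.4058 of the mass, i.e. 40.58%.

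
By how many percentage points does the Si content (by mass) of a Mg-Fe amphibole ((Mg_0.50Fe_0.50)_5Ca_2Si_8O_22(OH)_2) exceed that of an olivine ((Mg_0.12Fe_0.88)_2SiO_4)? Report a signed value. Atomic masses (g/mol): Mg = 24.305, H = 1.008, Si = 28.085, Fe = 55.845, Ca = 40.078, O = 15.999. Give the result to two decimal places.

M((Mg_0.50Fe_0.50)_5Ca_2Si_8O_22(OH)_2) = 891.203 g/mol, so wt% Si = 224.680/891.203 × 100 = 25.21%.
M((Mg_0.12Fe_0.88)_2SiO_4) = 196.201 g/mol, so wt% Si = 28.085/196.201 × 100 = 14.31%.
25.21 − 14.31 = 10.90 pp.

10.90 percentage points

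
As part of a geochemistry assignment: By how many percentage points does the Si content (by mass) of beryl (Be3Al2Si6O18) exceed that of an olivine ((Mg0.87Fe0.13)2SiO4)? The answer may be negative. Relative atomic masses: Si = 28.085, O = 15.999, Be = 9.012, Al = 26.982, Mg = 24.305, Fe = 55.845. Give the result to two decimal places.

Si in Be3Al2Si6O18: molar mass 537.492 g/mol; 6×28.085 = 168.510 g → 31.35 wt%.
Si in (Mg0.87Fe0.13)2SiO4: molar mass 148.891 g/mol; 1×28.085 = 28.085 g → 18.86 wt%.
Difference = 31.35 − 18.86 = 12.49 percentage points.

12.49 percentage points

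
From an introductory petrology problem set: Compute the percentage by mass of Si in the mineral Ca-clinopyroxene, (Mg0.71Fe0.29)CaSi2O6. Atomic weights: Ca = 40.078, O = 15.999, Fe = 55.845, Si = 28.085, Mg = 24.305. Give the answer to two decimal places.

24.89 weight percent

Molar mass of (Mg0.71Fe0.29)CaSi2O6: 0.71·24.305 + 0.29·55.845 + 1·40.078 + 2·28.085 + 6·15.999 = 225.694 g/mol.
Mass of Si per formula unit: 2 × 28.085 = 56.170 g.
Weight fraction Si = 56.170 / 225.694 = 0.2489.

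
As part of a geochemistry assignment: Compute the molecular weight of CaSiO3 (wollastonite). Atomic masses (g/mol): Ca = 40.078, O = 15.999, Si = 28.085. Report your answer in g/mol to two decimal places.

The formula mass is the sum 1*40.078 + 1*28.085 + 3*15.999.

116.16 g/mol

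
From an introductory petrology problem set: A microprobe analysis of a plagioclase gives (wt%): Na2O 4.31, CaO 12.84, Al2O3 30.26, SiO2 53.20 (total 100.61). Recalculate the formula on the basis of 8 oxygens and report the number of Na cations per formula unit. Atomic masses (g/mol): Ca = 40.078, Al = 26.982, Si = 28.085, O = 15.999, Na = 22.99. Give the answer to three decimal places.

0.376 Na apfu

Na2O (M=61.979): mol = 0.06954; Na = 0.13908, O = 0.06954.
CaO (M=56.077): mol = 0.22897; Ca = 0.22897, O = 0.22897.
Al2O3 (M=101.961): mol = 0.29678; Al = 0.59356, O = 0.89034.
SiO2 (M=60.083): mol = 0.88544; Si = 0.88544, O = 1.77088.
ΣO = 2.95973; factor = 8/ΣO = 2.70295.
Na apfu = 0.13908 × 2.70295 = 0.376.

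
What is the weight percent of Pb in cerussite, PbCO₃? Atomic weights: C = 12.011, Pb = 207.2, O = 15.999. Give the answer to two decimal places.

M(PbCO₃) = 267.208 g/mol.
Pb contributes 1 × 207.2 = 207.200 g per mole.
207.200/267.208 = 0.7754 → 77.54%.

77.54 wt%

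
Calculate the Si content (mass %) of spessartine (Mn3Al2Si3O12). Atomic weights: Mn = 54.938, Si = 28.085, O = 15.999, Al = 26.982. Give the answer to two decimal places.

17.02 mass %

Molar mass of Mn3Al2Si3O12: 3×54.938 + 2×26.982 + 3×28.085 + 12×15.999 = 495.021 g/mol.
Mass of Si per formula unit: 3 × 28.085 = 84.255 g.
Weight fraction Si = 84.255 / 495.021 = 0.1702.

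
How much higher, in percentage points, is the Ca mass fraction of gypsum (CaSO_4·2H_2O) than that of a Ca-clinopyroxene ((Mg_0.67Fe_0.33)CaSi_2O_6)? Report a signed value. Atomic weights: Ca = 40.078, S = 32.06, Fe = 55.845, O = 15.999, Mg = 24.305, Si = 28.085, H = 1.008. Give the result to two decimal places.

Ca in CaSO_4·2H_2O: molar mass 172.164 g/mol; 1×40.078 = 40.078 g → 23.28 wt%.
Ca in (Mg_0.67Fe_0.33)CaSi_2O_6: molar mass 226.955 g/mol; 1×40.078 = 40.078 g → 17.66 wt%.
Difference = 23.28 − 17.66 = 5.62 percentage points.

5.62 percentage points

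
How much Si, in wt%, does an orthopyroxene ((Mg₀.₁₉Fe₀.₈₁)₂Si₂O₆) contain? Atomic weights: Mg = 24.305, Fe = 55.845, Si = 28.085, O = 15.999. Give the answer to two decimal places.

22.30 wt%

Molar mass of (Mg₀.₁₉Fe₀.₈₁)₂Si₂O₆: 0.38·24.305 + 1.62·55.845 + 2·28.085 + 6·15.999 = 251.869 g/mol.
Mass of Si per formula unit: 2 × 28.085 = 56.170 g.
Weight fraction Si = 56.170 / 251.869 = 0.2230.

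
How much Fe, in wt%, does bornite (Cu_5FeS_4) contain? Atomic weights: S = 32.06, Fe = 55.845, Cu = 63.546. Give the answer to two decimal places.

Formula mass = 5·63.546 + 1·55.845 + 4·32.06 = 501.815 g/mol, of which 55.845 g is Fe.
So Fe makes up 55.845/501.815 = 0.1113 of the mass, i.e. 11.13%.

11.13 wt%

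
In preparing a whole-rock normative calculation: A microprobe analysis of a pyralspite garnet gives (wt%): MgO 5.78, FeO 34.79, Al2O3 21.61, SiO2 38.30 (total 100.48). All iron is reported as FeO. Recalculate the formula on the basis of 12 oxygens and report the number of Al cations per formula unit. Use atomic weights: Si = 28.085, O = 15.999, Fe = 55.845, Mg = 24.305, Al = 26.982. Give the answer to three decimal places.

2.004 Al apfu

MgO: 5.78/40.304 = 0.14341 mol → 0.14341 mol Mg, 0.14341 mol O.
FeO: 34.79/71.844 = 0.48424 mol → 0.48424 mol Fe, 0.48424 mol O.
Al2O3: 21.61/101.961 = 0.21194 mol → 0.42388 mol Al, 0.63582 mol O.
SiO2: 38.30/60.083 = 0.63745 mol → 0.63745 mol Si, 1.27490 mol O.
Total oxygen = 2.53837 mol. Normalization factor = 12/2.53837 = 4.72744.
Al per 12 O = 0.42388 × 4.72744 = 2.004.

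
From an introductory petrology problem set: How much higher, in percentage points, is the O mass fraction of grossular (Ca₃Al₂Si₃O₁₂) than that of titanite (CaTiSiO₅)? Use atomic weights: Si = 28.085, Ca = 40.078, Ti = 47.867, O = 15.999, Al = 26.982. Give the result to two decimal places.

1.81 percentage points

M(Ca₃Al₂Si₃O₁₂) = 450.441 g/mol, so wt% O = 191.988/450.441 × 100 = 42.62%.
M(CaTiSiO₅) = 196.025 g/mol, so wt% O = 79.995/196.025 × 100 = 40.81%.
42.62 − 40.81 = 1.81 pp.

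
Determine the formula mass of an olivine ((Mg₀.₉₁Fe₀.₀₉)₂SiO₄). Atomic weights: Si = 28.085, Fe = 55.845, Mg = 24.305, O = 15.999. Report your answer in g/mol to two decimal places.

The formula mass is the sum 1.82×24.305 + 0.18×55.845 + 1×28.085 + 4×15.999.

146.37 g/mol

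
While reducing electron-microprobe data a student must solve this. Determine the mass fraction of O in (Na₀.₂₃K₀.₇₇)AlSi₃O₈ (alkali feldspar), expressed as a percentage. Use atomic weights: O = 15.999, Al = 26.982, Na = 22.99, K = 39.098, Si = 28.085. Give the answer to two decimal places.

Molar mass of (Na₀.₂₃K₀.₇₇)AlSi₃O₈: 0.23·22.99 + 0.77·39.098 + 1·26.982 + 3·28.085 + 8·15.999 = 274.622 g/mol.
Mass of O per formula unit: 8 × 15.999 = 127.992 g.
Weight fraction O = 127.992 / 274.622 = 0.4661.

46.61 mass %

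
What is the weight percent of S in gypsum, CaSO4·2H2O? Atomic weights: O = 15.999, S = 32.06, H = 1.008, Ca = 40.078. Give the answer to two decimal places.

18.62 wt%

Molar mass of CaSO4·2H2O: 1×40.078 + 1×32.06 + 6×15.999 + 4×1.008 = 172.164 g/mol.
Mass of S per formula unit: 1 × 32.06 = 32.060 g.
Weight fraction S = 32.060 / 172.164 = 0.1862.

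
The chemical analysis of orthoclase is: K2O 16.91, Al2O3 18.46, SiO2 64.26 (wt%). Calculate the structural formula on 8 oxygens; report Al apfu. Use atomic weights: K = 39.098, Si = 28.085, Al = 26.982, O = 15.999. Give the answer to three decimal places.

1.012 Al apfu

16.91 wt% K2O ÷ 94.195 g/mol = 0.17952 mol, giving 0.35904 K and 0.17952 O.
18.46 wt% Al2O3 ÷ 101.961 g/mol = 0.18105 mol, giving 0.36210 Al and 0.54315 O.
64.26 wt% SiO2 ÷ 60.083 g/mol = 1.06952 mol, giving 1.06952 Si and 2.13904 O.
Oxygen sums to 2.86171; scaling by 8/2.86171 = 2.79553 puts the formula on 8 O.
Al: 0.36210 × 2.79553 = 1.012 atoms per formula unit.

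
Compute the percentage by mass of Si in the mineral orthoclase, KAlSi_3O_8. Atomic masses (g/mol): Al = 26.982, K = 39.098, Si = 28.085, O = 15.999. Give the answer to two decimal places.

30.27 mass %

Formula mass = 1·39.098 + 1·26.982 + 3·28.085 + 8·15.999 = 278.327 g/mol, of which 84.255 g is Si.
So Si makes up 84.255/278.327 = 0.3027 of the mass, i.e. 30.27%.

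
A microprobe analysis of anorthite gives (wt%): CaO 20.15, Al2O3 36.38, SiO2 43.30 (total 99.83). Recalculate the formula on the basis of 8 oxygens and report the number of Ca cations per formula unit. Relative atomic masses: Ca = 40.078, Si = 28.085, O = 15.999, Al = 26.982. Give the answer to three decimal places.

CaO (M=56.077): mol = 0.35933; Ca = 0.35933, O = 0.35933.
Al2O3 (M=101.961): mol = 0.35680; Al = 0.71360, O = 1.07040.
SiO2 (M=60.083): mol = 0.72067; Si = 0.72067, O = 1.44134.
ΣO = 2.87107; factor = 8/ΣO = 2.78642.
Ca apfu = 0.35933 × 2.78642 = 1.001.

1.001 Ca apfu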